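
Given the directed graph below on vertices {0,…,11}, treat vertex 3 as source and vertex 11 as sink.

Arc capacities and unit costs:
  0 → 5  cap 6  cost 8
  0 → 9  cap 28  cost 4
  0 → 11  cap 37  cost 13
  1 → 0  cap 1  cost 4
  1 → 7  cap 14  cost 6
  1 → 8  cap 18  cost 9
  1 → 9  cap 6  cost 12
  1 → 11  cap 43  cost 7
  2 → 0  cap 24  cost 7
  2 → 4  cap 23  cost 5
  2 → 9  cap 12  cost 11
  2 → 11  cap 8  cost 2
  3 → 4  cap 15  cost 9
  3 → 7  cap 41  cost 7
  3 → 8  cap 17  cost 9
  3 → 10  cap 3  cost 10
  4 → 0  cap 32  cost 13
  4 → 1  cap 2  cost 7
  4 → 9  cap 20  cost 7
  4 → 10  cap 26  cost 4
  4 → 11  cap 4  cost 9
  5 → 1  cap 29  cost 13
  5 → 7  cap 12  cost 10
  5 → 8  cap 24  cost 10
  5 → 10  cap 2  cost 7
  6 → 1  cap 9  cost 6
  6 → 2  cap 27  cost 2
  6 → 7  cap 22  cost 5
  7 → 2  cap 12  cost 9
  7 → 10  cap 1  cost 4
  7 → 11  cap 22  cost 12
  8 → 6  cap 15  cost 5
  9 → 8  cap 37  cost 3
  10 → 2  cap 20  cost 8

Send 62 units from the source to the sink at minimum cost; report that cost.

shortest-cost path #1: 3→4→11 push 4 @ unit cost 18 (adds 72)
shortest-cost path #2: 3→7→2→11 push 8 @ unit cost 18 (adds 144)
shortest-cost path #3: 3→7→11 push 22 @ unit cost 19 (adds 418)
shortest-cost path #4: 3→4→1→11 push 2 @ unit cost 23 (adds 46)
shortest-cost path #5: 3→8→6→1→11 push 9 @ unit cost 27 (adds 243)
shortest-cost path #6: 3→4→0→11 push 9 @ unit cost 35 (adds 315)
shortest-cost path #7: 3→7→2→0→11 push 4 @ unit cost 36 (adds 144)
shortest-cost path #8: 3→8→6→2→0→11 push 4 @ unit cost 36 (adds 144)
total cost = 1526

Minimum cost for 62 units: 1526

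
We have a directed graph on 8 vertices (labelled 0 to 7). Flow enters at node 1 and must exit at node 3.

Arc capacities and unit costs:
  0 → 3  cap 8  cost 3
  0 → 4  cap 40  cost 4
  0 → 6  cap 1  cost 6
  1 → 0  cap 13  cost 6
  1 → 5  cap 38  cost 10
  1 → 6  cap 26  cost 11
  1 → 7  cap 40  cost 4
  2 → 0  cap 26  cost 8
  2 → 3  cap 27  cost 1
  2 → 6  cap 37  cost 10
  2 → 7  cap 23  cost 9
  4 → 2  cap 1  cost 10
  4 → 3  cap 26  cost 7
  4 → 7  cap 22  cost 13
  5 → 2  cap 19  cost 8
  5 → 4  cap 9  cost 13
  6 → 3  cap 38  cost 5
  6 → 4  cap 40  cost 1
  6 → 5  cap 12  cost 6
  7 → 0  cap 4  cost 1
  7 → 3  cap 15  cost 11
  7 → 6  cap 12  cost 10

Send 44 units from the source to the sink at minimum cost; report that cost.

shortest-cost path #1: 1→7→0→3 push 4 @ unit cost 8 (adds 32)
shortest-cost path #2: 1→0→3 push 4 @ unit cost 9 (adds 36)
shortest-cost path #3: 1→7→3 push 15 @ unit cost 15 (adds 225)
shortest-cost path #4: 1→6→3 push 21 @ unit cost 16 (adds 336)
total cost = 629

Minimum cost for 44 units: 629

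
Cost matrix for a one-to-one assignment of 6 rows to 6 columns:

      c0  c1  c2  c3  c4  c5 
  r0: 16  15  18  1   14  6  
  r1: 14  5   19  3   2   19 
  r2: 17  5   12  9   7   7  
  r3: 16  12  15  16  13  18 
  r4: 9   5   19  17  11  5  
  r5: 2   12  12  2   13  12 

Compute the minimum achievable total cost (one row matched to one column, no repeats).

Minimum assignment cost: 30

optimal assignment: row0→col3 (cost 1), row1→col4 (cost 2), row2→col1 (cost 5), row3→col2 (cost 15), row4→col5 (cost 5), row5→col0 (cost 2)
total = 1 + 2 + 5 + 15 + 5 + 2 = 30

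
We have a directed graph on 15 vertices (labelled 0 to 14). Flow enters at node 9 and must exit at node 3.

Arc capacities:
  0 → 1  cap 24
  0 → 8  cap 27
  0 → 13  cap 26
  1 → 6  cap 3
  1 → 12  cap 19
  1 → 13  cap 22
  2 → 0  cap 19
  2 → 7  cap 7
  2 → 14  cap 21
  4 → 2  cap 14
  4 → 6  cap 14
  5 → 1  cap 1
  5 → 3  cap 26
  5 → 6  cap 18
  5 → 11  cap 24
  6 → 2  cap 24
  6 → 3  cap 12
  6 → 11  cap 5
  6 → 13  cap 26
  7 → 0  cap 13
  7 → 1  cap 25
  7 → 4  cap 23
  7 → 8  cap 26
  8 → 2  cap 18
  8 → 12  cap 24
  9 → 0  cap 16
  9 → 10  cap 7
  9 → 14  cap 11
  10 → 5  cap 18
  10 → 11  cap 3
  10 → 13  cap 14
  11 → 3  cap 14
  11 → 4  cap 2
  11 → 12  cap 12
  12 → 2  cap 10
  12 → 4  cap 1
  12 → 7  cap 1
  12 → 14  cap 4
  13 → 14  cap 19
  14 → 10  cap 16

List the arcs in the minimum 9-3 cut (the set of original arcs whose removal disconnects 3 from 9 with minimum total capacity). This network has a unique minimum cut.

Min-cut arcs: {(1,6), (2,7), (10,5), (10,11), (12,4), (12,7)} (total capacity 33)

augment #1: 9→10→5→3 push 7
augment #2: 9→0→1→6→3 push 3
augment #3: 9→14→10→5→3 push 11
augment #4: 9→0→1→12→4→6→3 push 1
augment #5: 9→0→13→14→10→11→3 push 3
augment #6: 9→0→1→12→7→4→6→3 push 1
augment #7: 9→0→8→2→7→4→6→3 push 7
max flow = 33; residual-reachable set from 9 gives S-side
cut edges (S→T): {(1,6), (2,7), (10,5), (10,11), (12,4), (12,7)} total cap 33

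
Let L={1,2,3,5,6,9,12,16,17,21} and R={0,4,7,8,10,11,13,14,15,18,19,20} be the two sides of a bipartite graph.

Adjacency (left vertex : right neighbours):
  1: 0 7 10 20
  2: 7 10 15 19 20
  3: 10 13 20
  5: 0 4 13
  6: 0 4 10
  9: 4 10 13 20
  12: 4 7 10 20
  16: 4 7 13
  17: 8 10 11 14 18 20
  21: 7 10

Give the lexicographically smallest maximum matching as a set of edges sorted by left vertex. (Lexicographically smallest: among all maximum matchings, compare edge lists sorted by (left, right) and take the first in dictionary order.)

Lex-smallest maximum matching: {(1,0), (2,15), (3,10), (5,4), (9,13), (12,20), (16,7), (17,8)}

|M| = 8 (so the lex-smallest maximum matching has 8 edges)
process left vertices in ascending order; for each, take the smallest-labelled available neighbour that still permits 8 edges overall, or leave it unmatched if none does
lex-smallest matching: {1-0, 2-15, 3-10, 5-4, 9-13, 12-20, 16-7, 17-8}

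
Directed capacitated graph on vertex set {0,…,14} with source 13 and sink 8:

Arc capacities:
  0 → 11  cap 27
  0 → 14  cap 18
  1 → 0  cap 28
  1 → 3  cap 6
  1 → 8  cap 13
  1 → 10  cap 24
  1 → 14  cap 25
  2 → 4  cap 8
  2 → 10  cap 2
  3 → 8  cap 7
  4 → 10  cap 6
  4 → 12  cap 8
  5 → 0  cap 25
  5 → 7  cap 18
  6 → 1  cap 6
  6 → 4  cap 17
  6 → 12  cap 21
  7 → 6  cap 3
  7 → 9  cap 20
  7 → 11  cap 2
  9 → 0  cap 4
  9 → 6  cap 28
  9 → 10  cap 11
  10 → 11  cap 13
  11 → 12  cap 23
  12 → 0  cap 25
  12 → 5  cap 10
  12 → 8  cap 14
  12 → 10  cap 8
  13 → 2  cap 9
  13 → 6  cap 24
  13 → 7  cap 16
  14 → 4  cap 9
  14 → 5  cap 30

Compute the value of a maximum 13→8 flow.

augment #1: 13→6→1→8 bottleneck 6, total now 6
augment #2: 13→6→12→8 bottleneck 14, total now 20

Maximum flow value: 20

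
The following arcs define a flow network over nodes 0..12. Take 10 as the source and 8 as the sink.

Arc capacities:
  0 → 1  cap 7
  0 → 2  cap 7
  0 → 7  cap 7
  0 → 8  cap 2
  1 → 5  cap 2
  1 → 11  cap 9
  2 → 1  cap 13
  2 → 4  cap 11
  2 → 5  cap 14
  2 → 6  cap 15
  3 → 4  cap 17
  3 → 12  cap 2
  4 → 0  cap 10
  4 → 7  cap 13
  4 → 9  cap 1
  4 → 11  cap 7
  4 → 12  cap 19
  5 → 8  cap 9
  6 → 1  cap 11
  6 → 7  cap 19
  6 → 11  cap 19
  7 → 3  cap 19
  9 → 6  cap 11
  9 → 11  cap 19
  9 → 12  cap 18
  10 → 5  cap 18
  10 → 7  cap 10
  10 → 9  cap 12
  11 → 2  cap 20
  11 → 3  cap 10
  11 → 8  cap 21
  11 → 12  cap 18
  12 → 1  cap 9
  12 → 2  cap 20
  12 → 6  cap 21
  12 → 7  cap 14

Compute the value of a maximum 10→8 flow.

augment #1: 10→5→8 bottleneck 9, total now 9
augment #2: 10→9→11→8 bottleneck 12, total now 21
augment #3: 10→7→3→4→0→8 bottleneck 2, total now 23
augment #4: 10→7→3→4→11→8 bottleneck 7, total now 30
augment #5: 10→7→3→4→9→11→8 bottleneck 1, total now 31

Maximum flow value: 31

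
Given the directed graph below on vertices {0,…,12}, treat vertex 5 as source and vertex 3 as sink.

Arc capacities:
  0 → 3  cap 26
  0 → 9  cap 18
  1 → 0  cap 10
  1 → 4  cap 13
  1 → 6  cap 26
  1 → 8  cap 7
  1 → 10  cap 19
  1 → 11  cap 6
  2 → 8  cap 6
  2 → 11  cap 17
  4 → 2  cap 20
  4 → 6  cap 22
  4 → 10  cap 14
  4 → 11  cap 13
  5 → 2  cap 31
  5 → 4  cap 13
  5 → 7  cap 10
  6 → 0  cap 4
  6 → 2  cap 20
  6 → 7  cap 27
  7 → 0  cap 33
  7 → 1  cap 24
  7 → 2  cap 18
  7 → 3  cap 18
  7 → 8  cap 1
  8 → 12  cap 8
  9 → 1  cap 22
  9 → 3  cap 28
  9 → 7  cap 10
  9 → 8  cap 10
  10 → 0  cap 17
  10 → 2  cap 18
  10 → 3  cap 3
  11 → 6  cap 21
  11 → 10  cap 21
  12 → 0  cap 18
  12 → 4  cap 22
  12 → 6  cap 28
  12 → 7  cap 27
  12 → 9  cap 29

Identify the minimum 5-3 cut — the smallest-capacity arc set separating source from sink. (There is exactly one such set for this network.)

Min-cut arcs: {(2,8), (2,11), (5,4), (5,7)} (total capacity 46)

augment #1: 5→7→3 push 10
augment #2: 5→4→10→3 push 3
augment #3: 5→4→6→0→3 push 4
augment #4: 5→4→6→7→3 push 6
augment #5: 5→2→8→12→0→3 push 6
augment #6: 5→2→11→6→7→3 push 2
augment #7: 5→2→11→10→0→3 push 15
max flow = 46; residual-reachable set from 5 gives S-side
cut edges (S→T): {(2,8), (2,11), (5,4), (5,7)} total cap 46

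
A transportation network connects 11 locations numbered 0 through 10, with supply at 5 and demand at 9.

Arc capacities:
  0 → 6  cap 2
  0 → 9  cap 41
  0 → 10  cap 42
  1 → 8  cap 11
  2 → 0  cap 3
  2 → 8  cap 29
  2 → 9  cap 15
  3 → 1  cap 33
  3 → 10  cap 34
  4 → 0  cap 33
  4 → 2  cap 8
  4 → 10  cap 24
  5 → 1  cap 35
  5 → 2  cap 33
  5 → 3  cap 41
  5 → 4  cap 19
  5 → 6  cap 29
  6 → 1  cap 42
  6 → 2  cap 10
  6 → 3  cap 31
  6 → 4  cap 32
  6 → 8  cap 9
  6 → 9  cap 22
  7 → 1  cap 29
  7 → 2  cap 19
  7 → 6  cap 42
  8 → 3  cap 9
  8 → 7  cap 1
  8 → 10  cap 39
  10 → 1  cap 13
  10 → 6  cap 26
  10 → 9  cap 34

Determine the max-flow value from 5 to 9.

augment #1: 5→2→9 bottleneck 15, total now 15
augment #2: 5→6→9 bottleneck 22, total now 37
augment #3: 5→2→0→9 bottleneck 3, total now 40
augment #4: 5→3→10→9 bottleneck 34, total now 74
augment #5: 5→4→0→9 bottleneck 19, total now 93
augment #6: 5→6→4→0→9 bottleneck 7, total now 100
augment #7: 5→1→8→7→6→4→0→9 bottleneck 1, total now 101
augment #8: 5→1→8→10→6→4→0→9 bottleneck 6, total now 107

Maximum flow value: 107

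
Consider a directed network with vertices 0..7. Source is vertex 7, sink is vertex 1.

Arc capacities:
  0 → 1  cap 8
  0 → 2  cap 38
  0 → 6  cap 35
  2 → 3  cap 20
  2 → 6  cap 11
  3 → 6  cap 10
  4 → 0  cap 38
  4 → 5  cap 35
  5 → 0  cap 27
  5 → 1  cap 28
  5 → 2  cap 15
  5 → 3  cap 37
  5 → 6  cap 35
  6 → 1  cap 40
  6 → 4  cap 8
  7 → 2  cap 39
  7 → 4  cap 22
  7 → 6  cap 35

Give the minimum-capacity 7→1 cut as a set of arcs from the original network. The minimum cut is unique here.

augment #1: 7→6→1 push 35
augment #2: 7→2→6→1 push 5
augment #3: 7→4→0→1 push 8
augment #4: 7→4→5→1 push 14
augment #5: 7→2→6→4→5→1 push 6
augment #6: 7→2→3→6→4→5→1 push 2
max flow = 70; residual-reachable set from 7 gives S-side
cut edges (S→T): {(6,1), (6,4), (7,4)} total cap 70

Min-cut arcs: {(6,1), (6,4), (7,4)} (total capacity 70)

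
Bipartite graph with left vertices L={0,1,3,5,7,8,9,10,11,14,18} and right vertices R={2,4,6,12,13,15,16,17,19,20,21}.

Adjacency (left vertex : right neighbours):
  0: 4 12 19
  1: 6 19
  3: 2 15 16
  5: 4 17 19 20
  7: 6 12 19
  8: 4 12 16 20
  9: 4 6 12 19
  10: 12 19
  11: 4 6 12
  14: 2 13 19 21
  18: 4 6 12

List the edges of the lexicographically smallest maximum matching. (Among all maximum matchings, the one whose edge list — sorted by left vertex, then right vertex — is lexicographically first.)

|M| = 8 (so the lex-smallest maximum matching has 8 edges)
process left vertices in ascending order; for each, take the smallest-labelled available neighbour that still permits 8 edges overall, or leave it unmatched if none does
lex-smallest matching: {0-4, 1-6, 3-2, 5-17, 7-12, 8-16, 9-19, 14-13}

Lex-smallest maximum matching: {(0,4), (1,6), (3,2), (5,17), (7,12), (8,16), (9,19), (14,13)}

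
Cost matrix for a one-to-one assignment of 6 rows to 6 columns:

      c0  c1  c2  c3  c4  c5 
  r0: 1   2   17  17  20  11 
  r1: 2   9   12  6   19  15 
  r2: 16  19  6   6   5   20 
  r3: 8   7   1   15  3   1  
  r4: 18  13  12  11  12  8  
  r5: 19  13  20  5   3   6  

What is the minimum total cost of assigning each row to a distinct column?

Minimum assignment cost: 22

optimal assignment: row0→col1 (cost 2), row1→col0 (cost 2), row2→col3 (cost 6), row3→col2 (cost 1), row4→col5 (cost 8), row5→col4 (cost 3)
total = 2 + 2 + 6 + 1 + 8 + 3 = 22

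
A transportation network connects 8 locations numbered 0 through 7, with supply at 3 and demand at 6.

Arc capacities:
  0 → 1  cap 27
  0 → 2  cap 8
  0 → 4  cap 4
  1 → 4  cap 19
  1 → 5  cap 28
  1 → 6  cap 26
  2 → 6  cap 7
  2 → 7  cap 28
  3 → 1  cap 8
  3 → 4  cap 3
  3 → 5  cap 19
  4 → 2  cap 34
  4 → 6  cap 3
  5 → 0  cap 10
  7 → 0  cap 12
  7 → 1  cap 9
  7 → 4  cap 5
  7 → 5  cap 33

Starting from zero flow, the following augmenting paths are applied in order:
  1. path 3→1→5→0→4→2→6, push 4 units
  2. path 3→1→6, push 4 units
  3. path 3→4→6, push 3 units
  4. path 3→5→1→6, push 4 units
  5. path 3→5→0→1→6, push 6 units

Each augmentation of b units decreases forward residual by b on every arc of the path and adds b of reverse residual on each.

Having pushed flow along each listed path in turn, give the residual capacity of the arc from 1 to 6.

Residual capacity of (1,6): 12

after path 1 (3→1→5→0→4→2→6, push 4): res(1,6)=26
after path 2 (3→1→6, push 4): res(1,6)=22
after path 3 (3→4→6, push 3): res(1,6)=22
after path 4 (3→5→1→6, push 4): res(1,6)=18
after path 5 (3→5→0→1→6, push 6): res(1,6)=12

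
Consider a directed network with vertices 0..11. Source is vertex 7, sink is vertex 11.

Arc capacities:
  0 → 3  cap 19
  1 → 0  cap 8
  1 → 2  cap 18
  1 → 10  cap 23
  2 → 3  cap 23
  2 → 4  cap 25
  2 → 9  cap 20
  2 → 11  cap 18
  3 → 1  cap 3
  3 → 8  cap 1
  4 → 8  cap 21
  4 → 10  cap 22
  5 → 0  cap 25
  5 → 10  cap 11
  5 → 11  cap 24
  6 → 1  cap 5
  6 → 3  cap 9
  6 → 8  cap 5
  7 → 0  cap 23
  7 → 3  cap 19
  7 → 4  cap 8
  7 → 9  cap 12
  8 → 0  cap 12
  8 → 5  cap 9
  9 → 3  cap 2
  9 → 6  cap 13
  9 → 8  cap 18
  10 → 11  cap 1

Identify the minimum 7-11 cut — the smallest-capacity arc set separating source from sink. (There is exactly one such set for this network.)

Min-cut arcs: {(3,1), (6,1), (8,5), (10,11)} (total capacity 18)

augment #1: 7→4→10→11 push 1
augment #2: 7→3→1→2→11 push 3
augment #3: 7→3→8→5→11 push 1
augment #4: 7→4→8→5→11 push 7
augment #5: 7→9→8→5→11 push 1
augment #6: 7→9→6→1→2→11 push 5
max flow = 18; residual-reachable set from 7 gives S-side
cut edges (S→T): {(3,1), (6,1), (8,5), (10,11)} total cap 18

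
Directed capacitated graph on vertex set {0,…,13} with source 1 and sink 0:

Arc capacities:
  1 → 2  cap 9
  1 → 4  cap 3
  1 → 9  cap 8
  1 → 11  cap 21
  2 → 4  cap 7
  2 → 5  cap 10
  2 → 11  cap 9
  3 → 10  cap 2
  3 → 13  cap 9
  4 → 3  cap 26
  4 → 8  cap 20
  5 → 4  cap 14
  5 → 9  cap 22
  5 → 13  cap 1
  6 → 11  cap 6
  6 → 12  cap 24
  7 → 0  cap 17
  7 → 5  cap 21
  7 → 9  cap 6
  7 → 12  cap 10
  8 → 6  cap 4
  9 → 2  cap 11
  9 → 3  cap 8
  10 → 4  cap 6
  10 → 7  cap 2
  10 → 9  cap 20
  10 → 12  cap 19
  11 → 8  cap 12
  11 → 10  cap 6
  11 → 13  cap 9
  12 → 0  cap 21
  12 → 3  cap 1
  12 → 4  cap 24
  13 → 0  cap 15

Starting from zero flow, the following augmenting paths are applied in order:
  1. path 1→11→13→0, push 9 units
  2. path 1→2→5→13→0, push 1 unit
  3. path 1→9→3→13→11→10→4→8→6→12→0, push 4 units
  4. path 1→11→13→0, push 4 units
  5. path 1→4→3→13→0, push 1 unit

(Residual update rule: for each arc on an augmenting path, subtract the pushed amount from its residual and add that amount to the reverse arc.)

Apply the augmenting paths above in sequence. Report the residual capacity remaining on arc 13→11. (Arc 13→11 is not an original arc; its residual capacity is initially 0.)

after path 1 (1→11→13→0, push 9): res(13,11)=9
after path 2 (1→2→5→13→0, push 1): res(13,11)=9
after path 3 (1→9→3→13→11→10→4→8→6→12→0, push 4): res(13,11)=5
after path 4 (1→11→13→0, push 4): res(13,11)=9
after path 5 (1→4→3→13→0, push 1): res(13,11)=9

Residual capacity of (13,11): 9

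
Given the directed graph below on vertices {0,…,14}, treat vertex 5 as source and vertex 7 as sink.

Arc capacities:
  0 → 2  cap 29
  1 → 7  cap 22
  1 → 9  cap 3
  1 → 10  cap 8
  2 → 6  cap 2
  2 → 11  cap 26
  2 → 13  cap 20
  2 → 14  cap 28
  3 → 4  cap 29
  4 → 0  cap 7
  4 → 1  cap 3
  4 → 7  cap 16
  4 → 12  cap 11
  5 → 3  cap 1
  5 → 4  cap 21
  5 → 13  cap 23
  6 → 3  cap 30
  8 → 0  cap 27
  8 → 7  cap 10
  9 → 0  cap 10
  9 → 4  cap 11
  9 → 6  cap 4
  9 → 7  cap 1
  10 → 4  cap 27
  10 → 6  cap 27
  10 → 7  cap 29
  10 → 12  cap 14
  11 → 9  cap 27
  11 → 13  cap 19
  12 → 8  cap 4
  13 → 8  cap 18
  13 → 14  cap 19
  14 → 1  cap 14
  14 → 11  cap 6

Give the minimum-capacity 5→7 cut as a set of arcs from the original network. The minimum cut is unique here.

Min-cut arcs: {(4,1), (4,7), (8,7), (9,7), (14,1)} (total capacity 44)

augment #1: 5→4→7 push 16
augment #2: 5→4→1→7 push 3
augment #3: 5→13→8→7 push 10
augment #4: 5→13→14→1→7 push 13
augment #5: 5→4→0→2→11→9→7 push 1
augment #6: 5→4→0→2→14→1→7 push 1
max flow = 44; residual-reachable set from 5 gives S-side
cut edges (S→T): {(4,1), (4,7), (8,7), (9,7), (14,1)} total cap 44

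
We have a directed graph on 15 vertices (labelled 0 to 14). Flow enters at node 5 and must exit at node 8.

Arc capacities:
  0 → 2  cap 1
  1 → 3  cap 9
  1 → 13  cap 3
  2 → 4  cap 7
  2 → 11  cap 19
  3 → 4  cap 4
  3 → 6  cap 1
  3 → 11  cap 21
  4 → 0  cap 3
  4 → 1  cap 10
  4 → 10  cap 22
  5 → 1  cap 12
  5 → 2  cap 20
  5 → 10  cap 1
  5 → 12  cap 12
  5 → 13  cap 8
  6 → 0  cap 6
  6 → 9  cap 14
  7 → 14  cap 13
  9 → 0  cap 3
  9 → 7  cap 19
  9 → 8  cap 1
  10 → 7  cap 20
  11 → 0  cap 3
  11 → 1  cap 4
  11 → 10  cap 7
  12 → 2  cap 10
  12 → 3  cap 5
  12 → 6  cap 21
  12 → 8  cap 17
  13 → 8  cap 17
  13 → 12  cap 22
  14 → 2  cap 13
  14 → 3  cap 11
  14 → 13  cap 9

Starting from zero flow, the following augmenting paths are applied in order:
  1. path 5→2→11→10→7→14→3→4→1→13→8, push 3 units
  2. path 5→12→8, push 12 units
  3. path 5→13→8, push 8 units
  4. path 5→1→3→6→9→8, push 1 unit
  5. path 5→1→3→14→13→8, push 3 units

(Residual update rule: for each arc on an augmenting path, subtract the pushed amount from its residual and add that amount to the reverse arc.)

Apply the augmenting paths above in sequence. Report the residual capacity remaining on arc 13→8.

after path 1 (5→2→11→10→7→14→3→4→1→13→8, push 3): res(13,8)=14
after path 2 (5→12→8, push 12): res(13,8)=14
after path 3 (5→13→8, push 8): res(13,8)=6
after path 4 (5→1→3→6→9→8, push 1): res(13,8)=6
after path 5 (5→1→3→14→13→8, push 3): res(13,8)=3

Residual capacity of (13,8): 3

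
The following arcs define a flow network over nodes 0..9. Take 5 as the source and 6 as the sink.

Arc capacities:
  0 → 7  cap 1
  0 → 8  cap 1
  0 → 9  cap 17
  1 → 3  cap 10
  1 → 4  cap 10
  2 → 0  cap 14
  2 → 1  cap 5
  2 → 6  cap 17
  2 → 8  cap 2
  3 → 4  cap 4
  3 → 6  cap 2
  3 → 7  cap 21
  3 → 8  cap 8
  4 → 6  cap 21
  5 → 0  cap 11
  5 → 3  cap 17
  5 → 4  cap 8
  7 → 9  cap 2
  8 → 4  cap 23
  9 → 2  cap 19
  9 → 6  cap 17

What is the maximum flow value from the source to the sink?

Maximum flow value: 35

augment #1: 5→3→6 bottleneck 2, total now 2
augment #2: 5→4→6 bottleneck 8, total now 10
augment #3: 5→0→9→6 bottleneck 11, total now 21
augment #4: 5→3→4→6 bottleneck 4, total now 25
augment #5: 5→3→7→9→6 bottleneck 2, total now 27
augment #6: 5→3→8→4→6 bottleneck 8, total now 35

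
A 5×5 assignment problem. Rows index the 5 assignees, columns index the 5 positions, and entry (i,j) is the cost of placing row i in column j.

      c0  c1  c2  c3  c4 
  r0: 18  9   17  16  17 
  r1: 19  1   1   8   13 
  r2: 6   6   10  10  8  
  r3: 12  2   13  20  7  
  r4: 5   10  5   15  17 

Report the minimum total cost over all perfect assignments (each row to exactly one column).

Minimum assignment cost: 32

one of 2 optimal assignments: row0→col1 (cost 9), row1→col2 (cost 1), row2→col3 (cost 10), row3→col4 (cost 7), row4→col0 (cost 5)
total = 9 + 1 + 10 + 7 + 5 = 32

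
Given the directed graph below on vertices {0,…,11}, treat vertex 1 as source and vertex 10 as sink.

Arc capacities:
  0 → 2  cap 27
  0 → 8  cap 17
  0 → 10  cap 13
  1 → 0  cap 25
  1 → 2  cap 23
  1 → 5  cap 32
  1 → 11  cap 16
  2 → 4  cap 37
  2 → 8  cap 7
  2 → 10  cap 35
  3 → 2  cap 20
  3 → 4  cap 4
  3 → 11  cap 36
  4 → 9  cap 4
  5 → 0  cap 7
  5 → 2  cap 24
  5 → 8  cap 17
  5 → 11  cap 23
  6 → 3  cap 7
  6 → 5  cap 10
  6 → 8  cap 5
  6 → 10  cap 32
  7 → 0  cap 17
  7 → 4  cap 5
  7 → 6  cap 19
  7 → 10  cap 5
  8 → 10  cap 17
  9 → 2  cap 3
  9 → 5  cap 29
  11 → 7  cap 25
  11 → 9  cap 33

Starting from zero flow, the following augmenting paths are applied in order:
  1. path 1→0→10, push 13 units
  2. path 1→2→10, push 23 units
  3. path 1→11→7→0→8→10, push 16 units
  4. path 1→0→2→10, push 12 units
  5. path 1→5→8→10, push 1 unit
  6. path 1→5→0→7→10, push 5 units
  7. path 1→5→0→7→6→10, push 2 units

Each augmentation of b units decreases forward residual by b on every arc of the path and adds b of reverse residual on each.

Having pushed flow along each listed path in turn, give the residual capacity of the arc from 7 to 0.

Residual capacity of (7,0): 8

after path 1 (1→0→10, push 13): res(7,0)=17
after path 2 (1→2→10, push 23): res(7,0)=17
after path 3 (1→11→7→0→8→10, push 16): res(7,0)=1
after path 4 (1→0→2→10, push 12): res(7,0)=1
after path 5 (1→5→8→10, push 1): res(7,0)=1
after path 6 (1→5→0→7→10, push 5): res(7,0)=6
after path 7 (1→5→0→7→6→10, push 2): res(7,0)=8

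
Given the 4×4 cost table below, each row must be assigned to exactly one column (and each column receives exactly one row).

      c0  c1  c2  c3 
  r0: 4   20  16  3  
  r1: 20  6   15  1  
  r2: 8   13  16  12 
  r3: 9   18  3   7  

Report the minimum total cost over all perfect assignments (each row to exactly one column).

optimal assignment: row0→col3 (cost 3), row1→col1 (cost 6), row2→col0 (cost 8), row3→col2 (cost 3)
total = 3 + 6 + 8 + 3 = 20

Minimum assignment cost: 20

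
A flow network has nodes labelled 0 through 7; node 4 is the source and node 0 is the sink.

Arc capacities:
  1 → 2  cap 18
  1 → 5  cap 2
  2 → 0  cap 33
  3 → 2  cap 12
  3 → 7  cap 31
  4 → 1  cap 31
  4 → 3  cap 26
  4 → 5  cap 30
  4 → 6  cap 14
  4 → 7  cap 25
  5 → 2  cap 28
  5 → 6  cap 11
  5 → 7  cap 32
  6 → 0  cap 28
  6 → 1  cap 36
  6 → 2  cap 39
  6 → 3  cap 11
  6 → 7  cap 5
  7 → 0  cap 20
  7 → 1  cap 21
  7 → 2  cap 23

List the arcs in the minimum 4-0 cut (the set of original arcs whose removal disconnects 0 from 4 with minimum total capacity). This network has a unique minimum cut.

Min-cut arcs: {(2,0), (4,6), (5,6), (7,0)} (total capacity 78)

augment #1: 4→6→0 push 14
augment #2: 4→7→0 push 20
augment #3: 4→1→2→0 push 18
augment #4: 4→3→2→0 push 12
augment #5: 4→5→2→0 push 3
augment #6: 4→5→6→0 push 11
max flow = 78; residual-reachable set from 4 gives S-side
cut edges (S→T): {(2,0), (4,6), (5,6), (7,0)} total cap 78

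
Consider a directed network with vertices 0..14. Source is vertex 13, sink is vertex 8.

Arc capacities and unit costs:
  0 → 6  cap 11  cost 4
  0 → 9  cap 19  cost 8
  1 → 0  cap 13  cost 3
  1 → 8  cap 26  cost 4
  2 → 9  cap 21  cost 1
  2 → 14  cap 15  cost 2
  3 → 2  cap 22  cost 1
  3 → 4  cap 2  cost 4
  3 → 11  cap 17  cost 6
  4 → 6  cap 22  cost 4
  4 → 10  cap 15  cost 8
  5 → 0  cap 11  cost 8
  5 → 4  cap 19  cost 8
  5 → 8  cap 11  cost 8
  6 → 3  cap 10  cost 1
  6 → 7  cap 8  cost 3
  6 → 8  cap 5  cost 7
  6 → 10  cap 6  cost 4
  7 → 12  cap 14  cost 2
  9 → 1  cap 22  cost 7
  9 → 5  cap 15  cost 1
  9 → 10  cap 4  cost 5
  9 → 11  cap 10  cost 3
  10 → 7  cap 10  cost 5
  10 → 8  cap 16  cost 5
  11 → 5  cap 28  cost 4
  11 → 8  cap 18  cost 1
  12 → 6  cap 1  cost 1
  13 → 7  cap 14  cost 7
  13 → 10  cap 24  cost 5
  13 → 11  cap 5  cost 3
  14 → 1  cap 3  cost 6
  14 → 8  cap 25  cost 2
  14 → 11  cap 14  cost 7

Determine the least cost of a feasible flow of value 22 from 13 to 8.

shortest-cost path #1: 13→11→8 push 5 @ unit cost 4 (adds 20)
shortest-cost path #2: 13→10→8 push 16 @ unit cost 10 (adds 160)
shortest-cost path #3: 13→7→12→6→3→2→14→8 push 1 @ unit cost 16 (adds 16)
total cost = 196

Minimum cost for 22 units: 196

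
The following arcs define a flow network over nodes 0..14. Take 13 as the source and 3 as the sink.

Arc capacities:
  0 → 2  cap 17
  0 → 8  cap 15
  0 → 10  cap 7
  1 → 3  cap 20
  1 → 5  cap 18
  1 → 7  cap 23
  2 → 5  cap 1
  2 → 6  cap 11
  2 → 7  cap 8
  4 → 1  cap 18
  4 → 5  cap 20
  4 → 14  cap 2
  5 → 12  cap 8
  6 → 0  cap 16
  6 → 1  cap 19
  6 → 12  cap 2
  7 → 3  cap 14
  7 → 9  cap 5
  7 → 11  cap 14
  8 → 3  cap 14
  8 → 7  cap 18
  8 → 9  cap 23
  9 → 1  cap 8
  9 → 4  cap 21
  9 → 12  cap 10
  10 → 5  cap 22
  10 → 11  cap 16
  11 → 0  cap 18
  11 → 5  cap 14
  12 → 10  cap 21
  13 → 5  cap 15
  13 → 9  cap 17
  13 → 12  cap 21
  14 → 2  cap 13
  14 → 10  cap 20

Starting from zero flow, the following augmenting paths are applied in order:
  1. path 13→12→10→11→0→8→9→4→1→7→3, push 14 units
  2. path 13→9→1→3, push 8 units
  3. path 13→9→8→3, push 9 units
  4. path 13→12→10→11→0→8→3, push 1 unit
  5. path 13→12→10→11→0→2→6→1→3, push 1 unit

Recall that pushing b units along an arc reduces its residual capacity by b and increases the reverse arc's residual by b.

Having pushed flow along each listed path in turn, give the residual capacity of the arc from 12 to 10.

Residual capacity of (12,10): 5

after path 1 (13→12→10→11→0→8→9→4→1→7→3, push 14): res(12,10)=7
after path 2 (13→9→1→3, push 8): res(12,10)=7
after path 3 (13→9→8→3, push 9): res(12,10)=7
after path 4 (13→12→10→11→0→8→3, push 1): res(12,10)=6
after path 5 (13→12→10→11→0→2→6→1→3, push 1): res(12,10)=5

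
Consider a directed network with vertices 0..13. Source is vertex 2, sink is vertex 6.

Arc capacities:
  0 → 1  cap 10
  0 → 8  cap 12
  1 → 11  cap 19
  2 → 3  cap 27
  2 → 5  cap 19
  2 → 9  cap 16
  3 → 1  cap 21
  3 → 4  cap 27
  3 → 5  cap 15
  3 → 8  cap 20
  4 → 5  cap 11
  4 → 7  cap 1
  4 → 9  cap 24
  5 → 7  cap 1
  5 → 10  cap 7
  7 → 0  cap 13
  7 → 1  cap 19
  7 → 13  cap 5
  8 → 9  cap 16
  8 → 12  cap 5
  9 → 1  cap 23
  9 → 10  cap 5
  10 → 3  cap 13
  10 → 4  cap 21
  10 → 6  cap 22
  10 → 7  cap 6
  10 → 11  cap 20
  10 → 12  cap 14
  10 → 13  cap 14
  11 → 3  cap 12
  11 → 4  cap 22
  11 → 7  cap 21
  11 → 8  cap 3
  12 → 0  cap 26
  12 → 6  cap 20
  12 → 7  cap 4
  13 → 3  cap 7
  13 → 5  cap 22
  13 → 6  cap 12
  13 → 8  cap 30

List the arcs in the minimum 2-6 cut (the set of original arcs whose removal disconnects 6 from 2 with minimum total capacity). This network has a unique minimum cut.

Min-cut arcs: {(5,10), (7,13), (8,12), (9,10)} (total capacity 22)

augment #1: 2→5→10→6 push 7
augment #2: 2→9→10→6 push 5
augment #3: 2→3→8→12→6 push 5
augment #4: 2→5→7→13→6 push 1
augment #5: 2→3→4→7→13→6 push 1
augment #6: 2→3→1→11→7→13→6 push 3
max flow = 22; residual-reachable set from 2 gives S-side
cut edges (S→T): {(5,10), (7,13), (8,12), (9,10)} total cap 22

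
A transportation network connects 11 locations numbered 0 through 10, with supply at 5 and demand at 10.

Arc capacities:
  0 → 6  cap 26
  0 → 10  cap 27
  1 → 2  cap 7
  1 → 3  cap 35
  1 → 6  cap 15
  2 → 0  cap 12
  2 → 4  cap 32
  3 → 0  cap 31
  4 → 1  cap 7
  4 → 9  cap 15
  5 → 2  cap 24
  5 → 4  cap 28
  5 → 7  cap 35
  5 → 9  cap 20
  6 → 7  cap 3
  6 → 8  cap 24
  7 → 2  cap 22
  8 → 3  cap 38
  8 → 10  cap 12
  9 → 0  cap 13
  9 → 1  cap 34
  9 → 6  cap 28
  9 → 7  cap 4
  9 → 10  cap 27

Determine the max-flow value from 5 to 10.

augment #1: 5→9→10 bottleneck 20, total now 20
augment #2: 5→2→0→10 bottleneck 12, total now 32
augment #3: 5→4→9→10 bottleneck 7, total now 39
augment #4: 5→4→9→0→10 bottleneck 8, total now 47
augment #5: 5→4→1→3→0→10 bottleneck 7, total now 54

Maximum flow value: 54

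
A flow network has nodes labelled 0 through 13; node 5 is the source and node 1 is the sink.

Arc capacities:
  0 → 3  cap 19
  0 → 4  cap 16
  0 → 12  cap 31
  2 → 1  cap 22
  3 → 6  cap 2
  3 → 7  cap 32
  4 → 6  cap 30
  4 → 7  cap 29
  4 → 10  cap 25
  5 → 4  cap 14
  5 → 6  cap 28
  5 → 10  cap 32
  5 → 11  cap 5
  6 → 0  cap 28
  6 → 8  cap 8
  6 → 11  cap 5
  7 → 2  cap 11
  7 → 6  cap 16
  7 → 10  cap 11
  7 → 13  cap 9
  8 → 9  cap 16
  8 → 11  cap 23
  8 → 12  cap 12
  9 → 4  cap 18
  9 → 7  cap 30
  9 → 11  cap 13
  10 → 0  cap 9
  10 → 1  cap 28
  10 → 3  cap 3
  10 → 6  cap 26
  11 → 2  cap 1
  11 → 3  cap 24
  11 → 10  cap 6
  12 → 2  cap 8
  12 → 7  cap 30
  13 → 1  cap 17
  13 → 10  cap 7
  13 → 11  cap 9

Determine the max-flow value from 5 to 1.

augment #1: 5→10→1 bottleneck 28, total now 28
augment #2: 5→11→2→1 bottleneck 1, total now 29
augment #3: 5→4→7→2→1 bottleneck 11, total now 40
augment #4: 5→4→7→13→1 bottleneck 3, total now 43
augment #5: 5→6→0→12→2→1 bottleneck 8, total now 51
augment #6: 5→10→3→7→13→1 bottleneck 3, total now 54
augment #7: 5→11→3→7→13→1 bottleneck 3, total now 57

Maximum flow value: 57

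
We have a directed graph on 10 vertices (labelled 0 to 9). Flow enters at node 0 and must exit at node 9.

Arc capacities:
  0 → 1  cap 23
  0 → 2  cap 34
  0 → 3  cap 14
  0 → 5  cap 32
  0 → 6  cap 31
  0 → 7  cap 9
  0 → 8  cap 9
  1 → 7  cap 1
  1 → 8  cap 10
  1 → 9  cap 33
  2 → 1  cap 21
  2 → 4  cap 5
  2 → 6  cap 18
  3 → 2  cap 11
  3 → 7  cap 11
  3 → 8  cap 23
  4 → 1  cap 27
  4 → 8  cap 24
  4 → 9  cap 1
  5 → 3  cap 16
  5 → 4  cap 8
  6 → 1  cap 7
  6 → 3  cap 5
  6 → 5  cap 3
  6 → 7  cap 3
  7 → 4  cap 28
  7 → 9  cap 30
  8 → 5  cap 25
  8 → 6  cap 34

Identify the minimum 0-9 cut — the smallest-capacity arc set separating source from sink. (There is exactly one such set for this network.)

Min-cut arcs: {(0,7), (1,7), (1,9), (3,7), (4,9), (6,7)} (total capacity 58)

augment #1: 0→1→9 push 23
augment #2: 0→7→9 push 9
augment #3: 0→2→1→9 push 10
augment #4: 0→2→4→9 push 1
augment #5: 0→3→7→9 push 11
augment #6: 0→6→7→9 push 3
augment #7: 0→2→1→7→9 push 1
max flow = 58; residual-reachable set from 0 gives S-side
cut edges (S→T): {(0,7), (1,7), (1,9), (3,7), (4,9), (6,7)} total cap 58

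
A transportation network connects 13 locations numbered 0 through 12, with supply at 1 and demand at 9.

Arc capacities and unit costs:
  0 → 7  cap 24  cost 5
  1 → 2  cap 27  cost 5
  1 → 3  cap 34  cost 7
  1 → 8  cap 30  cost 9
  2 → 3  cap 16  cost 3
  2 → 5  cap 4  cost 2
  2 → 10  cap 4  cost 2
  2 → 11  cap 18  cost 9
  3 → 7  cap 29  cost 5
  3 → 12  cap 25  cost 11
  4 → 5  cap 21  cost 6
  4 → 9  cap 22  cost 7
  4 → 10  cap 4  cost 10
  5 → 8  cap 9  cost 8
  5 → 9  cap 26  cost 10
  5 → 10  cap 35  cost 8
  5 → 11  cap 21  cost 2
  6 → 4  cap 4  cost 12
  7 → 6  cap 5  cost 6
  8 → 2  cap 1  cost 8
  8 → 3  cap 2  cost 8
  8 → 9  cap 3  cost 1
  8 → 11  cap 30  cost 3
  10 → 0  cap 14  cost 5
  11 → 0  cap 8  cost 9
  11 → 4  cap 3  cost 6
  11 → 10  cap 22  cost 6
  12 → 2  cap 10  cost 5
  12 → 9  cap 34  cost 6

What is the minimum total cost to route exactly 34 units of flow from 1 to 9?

Minimum cost for 34 units: 748

shortest-cost path #1: 1→8→9 push 3 @ unit cost 10 (adds 30)
shortest-cost path #2: 1→2→5→9 push 4 @ unit cost 17 (adds 68)
shortest-cost path #3: 1→3→12→9 push 25 @ unit cost 24 (adds 600)
shortest-cost path #4: 1→8→11→4→9 push 2 @ unit cost 25 (adds 50)
total cost = 748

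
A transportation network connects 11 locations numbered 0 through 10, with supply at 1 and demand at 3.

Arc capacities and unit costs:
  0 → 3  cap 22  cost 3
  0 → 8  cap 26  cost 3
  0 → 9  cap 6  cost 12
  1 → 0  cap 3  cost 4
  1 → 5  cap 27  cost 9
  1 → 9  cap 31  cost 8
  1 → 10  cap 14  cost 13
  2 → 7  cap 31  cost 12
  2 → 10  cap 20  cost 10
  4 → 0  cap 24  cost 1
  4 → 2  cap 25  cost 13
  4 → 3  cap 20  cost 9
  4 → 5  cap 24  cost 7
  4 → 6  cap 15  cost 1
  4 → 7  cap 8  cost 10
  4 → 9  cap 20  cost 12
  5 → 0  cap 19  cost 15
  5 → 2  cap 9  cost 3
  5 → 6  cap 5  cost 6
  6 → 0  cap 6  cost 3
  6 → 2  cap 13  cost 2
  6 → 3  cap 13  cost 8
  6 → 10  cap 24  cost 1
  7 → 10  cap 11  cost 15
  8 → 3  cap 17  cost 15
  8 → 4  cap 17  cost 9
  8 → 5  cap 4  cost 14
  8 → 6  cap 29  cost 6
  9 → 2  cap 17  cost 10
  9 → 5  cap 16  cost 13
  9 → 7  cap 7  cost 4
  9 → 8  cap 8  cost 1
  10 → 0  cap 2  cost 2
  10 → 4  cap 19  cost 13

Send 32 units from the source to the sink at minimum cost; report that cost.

Minimum cost for 32 units: 728

shortest-cost path #1: 1→0→3 push 3 @ unit cost 7 (adds 21)
shortest-cost path #2: 1→10→0→3 push 2 @ unit cost 18 (adds 36)
shortest-cost path #3: 1→5→6→0→3 push 5 @ unit cost 21 (adds 105)
shortest-cost path #4: 1→9→8→6→0→3 push 1 @ unit cost 21 (adds 21)
shortest-cost path #5: 1→9→8→4→0→3 push 7 @ unit cost 22 (adds 154)
shortest-cost path #6: 1→5→0→3 push 4 @ unit cost 27 (adds 108)
shortest-cost path #7: 1→5→0→4→8→6→3 push 7 @ unit cost 28 (adds 196)
shortest-cost path #8: 1→5→0→6→3 push 3 @ unit cost 29 (adds 87)
total cost = 728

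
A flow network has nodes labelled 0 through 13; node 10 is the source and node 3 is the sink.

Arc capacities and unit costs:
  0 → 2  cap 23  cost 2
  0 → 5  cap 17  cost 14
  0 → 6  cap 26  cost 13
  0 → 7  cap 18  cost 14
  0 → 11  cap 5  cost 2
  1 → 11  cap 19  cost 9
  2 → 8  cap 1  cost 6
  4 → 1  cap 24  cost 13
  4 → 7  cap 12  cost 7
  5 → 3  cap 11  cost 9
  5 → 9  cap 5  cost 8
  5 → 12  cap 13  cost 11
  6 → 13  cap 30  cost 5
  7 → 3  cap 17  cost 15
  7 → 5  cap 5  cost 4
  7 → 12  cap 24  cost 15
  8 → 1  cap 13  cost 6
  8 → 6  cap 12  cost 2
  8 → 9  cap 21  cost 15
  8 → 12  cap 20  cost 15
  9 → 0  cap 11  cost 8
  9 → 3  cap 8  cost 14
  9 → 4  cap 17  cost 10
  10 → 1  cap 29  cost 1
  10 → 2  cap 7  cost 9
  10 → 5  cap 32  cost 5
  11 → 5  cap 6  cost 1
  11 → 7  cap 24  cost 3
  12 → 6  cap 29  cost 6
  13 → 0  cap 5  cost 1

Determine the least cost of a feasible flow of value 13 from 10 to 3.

Minimum cost for 13 units: 208

shortest-cost path #1: 10→5→3 push 11 @ unit cost 14 (adds 154)
shortest-cost path #2: 10→5→9→3 push 2 @ unit cost 27 (adds 54)
total cost = 208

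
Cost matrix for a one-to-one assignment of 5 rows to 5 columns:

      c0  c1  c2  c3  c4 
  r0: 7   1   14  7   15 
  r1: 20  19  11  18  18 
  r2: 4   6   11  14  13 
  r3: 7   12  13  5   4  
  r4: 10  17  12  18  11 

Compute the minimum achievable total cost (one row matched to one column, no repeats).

Minimum assignment cost: 32

optimal assignment: row0→col1 (cost 1), row1→col2 (cost 11), row2→col0 (cost 4), row3→col3 (cost 5), row4→col4 (cost 11)
total = 1 + 11 + 4 + 5 + 11 = 32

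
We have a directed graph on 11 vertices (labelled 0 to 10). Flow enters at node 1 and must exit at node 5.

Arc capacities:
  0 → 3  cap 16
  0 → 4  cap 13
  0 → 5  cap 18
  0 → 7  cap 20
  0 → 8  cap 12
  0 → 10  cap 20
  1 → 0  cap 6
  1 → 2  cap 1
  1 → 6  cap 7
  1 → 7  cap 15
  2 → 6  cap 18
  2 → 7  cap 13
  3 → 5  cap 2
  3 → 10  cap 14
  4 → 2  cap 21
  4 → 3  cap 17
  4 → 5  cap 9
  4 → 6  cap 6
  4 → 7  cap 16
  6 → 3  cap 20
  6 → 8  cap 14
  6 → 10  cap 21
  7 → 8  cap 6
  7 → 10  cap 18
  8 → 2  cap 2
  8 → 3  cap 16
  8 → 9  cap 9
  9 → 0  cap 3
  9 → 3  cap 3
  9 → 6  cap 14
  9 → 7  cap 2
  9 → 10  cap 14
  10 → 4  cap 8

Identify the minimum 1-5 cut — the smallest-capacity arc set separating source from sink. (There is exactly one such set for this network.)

augment #1: 1→0→5 push 6
augment #2: 1→6→3→5 push 2
augment #3: 1→6→10→4→5 push 5
augment #4: 1→7→10→4→5 push 3
augment #5: 1→7→8→9→0→5 push 3
max flow = 19; residual-reachable set from 1 gives S-side
cut edges (S→T): {(1,0), (3,5), (9,0), (10,4)} total cap 19

Min-cut arcs: {(1,0), (3,5), (9,0), (10,4)} (total capacity 19)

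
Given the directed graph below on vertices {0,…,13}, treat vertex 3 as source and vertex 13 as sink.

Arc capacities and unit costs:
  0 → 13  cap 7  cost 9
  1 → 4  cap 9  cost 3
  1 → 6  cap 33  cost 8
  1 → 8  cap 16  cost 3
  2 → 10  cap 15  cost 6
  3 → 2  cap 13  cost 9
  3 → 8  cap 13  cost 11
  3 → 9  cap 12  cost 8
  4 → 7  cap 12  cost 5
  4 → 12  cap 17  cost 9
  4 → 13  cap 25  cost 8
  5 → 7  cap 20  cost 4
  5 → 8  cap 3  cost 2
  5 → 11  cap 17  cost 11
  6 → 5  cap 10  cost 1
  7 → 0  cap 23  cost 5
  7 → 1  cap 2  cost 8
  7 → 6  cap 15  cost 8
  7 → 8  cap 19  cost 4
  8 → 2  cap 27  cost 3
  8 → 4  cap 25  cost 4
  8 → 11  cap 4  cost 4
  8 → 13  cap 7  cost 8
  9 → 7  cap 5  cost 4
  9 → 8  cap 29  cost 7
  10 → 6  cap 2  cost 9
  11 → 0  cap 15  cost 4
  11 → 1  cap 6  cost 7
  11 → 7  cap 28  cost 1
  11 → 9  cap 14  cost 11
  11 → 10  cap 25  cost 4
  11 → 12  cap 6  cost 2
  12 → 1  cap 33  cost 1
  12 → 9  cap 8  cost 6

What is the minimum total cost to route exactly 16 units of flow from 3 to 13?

Minimum cost for 16 units: 349

shortest-cost path #1: 3→8→13 push 7 @ unit cost 19 (adds 133)
shortest-cost path #2: 3→8→4→13 push 6 @ unit cost 23 (adds 138)
shortest-cost path #3: 3→9→7→0→13 push 3 @ unit cost 26 (adds 78)
total cost = 349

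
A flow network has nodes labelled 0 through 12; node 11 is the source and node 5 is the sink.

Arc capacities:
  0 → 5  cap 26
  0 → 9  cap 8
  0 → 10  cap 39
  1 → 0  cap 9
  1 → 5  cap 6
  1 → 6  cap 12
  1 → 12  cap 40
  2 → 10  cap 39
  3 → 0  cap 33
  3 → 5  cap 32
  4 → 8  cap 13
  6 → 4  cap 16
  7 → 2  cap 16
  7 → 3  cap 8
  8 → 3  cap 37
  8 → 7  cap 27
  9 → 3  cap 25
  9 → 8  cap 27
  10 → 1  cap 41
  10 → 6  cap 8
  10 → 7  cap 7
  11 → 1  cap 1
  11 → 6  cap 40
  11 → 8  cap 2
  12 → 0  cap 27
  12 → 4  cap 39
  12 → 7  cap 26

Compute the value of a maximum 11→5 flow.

augment #1: 11→1→5 bottleneck 1, total now 1
augment #2: 11→8→3→5 bottleneck 2, total now 3
augment #3: 11→6→4→8→3→5 bottleneck 13, total now 16

Maximum flow value: 16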